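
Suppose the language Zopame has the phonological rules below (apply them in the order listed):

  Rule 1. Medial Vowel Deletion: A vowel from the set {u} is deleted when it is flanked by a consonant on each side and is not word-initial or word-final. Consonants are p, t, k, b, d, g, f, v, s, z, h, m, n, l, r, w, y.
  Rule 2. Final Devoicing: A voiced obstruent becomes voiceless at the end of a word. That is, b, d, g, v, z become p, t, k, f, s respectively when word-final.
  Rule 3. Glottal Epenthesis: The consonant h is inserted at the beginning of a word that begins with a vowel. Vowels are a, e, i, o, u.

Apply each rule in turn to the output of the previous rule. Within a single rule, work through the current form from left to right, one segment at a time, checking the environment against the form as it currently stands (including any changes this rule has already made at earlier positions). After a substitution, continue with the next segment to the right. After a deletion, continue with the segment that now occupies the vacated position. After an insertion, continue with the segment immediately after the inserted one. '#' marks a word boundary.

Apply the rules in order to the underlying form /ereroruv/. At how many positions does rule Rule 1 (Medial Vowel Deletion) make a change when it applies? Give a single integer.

1

Rule 1 Medial Vowel Deletion: [ereroruv] → [ererorv]
Rule 2 Final Devoicing: [ererorv] → [ererorf]
Rule 3 Glottal Epenthesis: [ererorf] → [hererorf]
Rule Rule 1 changed 1 position(s).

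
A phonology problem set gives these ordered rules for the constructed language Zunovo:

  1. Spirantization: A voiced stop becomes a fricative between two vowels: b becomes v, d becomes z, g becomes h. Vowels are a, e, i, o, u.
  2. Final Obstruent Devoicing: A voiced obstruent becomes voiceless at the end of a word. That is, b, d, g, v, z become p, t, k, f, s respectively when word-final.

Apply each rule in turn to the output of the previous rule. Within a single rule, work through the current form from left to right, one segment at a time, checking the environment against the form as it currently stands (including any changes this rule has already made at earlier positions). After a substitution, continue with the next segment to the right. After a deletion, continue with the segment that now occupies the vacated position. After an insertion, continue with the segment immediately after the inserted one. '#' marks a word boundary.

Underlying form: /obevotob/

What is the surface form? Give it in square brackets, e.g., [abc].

[ovevotop]

1 Spirantization: [obevotob] → [ovevotob]
2 Final Obstruent Devoicing: [ovevotob] → [ovevotop]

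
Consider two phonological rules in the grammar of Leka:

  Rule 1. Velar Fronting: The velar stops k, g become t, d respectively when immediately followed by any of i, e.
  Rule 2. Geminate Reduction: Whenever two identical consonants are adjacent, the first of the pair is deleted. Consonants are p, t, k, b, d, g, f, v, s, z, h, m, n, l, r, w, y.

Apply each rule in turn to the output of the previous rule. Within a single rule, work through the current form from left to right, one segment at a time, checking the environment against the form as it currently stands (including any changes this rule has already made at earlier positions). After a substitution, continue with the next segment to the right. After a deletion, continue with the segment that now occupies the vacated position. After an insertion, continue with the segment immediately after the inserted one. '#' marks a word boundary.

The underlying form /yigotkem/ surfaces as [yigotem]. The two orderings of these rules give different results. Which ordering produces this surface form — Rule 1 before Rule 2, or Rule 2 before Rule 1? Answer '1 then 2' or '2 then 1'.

1 then 2

Order 1 then 2:
  1 Velar Fronting: [yigotkem] → [yigottem]
  2 Geminate Reduction: [yigottem] → [yigotem]
  result: [yigotem]
Order 2 then 1:
  2 Geminate Reduction: no change — [yigotkem]
  1 Velar Fronting: [yigotkem] → [yigottem]
  result: [yigottem]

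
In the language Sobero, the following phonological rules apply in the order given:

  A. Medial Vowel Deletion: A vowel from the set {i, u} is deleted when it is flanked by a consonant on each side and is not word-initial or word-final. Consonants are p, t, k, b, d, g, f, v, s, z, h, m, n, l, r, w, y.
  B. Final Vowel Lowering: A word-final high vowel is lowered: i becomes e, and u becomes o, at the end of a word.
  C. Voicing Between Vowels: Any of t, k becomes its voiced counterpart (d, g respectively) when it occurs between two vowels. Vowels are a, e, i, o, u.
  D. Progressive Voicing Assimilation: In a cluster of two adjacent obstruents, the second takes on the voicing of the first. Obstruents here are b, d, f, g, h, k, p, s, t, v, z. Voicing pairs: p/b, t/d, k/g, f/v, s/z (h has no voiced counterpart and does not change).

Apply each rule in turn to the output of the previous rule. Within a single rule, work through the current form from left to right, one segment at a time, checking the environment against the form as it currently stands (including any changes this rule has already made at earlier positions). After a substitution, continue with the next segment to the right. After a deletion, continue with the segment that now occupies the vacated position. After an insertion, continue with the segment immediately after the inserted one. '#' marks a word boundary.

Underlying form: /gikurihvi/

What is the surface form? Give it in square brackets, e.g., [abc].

[ggrhfe]

A Medial Vowel Deletion: [gikurihvi] → [gkrhvi]
B Final Vowel Lowering: [gkrhvi] → [gkrhve]
C Voicing Between Vowels: no change — [gkrhve]
D Progressive Voicing Assimilation: [gkrhve] → [ggrhfe]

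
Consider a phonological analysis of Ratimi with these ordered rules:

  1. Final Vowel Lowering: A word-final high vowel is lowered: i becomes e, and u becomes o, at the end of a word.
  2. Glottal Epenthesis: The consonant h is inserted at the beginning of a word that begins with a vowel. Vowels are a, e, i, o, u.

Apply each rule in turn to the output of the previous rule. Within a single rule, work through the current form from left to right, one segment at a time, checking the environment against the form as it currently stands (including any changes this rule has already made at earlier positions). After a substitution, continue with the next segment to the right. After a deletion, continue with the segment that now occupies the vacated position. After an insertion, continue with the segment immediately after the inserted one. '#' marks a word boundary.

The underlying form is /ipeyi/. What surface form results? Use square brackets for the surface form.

1 Final Vowel Lowering: [ipeyi] → [ipeye]
2 Glottal Epenthesis: [ipeye] → [hipeye]

[hipeye]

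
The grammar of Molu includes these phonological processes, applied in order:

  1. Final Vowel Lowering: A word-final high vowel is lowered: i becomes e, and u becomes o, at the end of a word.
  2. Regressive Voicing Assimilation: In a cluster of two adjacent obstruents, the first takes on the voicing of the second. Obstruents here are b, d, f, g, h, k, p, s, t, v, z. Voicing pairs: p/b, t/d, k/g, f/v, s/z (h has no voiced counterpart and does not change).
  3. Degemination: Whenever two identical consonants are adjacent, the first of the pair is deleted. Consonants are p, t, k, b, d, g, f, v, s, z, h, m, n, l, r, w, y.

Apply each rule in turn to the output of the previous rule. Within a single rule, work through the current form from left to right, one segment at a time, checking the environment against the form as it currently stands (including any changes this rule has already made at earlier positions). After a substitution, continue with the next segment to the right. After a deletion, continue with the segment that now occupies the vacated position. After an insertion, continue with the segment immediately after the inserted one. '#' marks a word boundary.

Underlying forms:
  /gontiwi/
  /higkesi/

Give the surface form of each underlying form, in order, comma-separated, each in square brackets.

[gontiwe], [hikese]

/gontiwi/:
  1 Final Vowel Lowering: [gontiwi] → [gontiwe]
  2 Regressive Voicing Assimilation: no change — [gontiwe]
  3 Degemination: no change — [gontiwe]
/higkesi/:
  1 Final Vowel Lowering: [higkesi] → [higkese]
  2 Regressive Voicing Assimilation: [higkese] → [hikkese]
  3 Degemination: [hikkese] → [hikese]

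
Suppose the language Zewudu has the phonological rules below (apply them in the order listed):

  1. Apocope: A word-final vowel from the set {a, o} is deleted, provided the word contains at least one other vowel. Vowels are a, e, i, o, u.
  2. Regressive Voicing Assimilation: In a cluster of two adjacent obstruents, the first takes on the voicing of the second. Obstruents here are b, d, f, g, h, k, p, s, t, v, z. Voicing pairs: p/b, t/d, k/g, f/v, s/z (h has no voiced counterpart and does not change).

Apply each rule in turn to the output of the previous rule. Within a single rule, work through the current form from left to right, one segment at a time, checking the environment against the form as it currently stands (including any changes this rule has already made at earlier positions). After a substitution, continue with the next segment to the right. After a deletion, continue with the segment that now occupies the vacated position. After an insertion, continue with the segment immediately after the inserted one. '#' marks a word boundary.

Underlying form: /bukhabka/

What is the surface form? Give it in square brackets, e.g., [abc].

1 Apocope: [bukhabka] → [bukhabk]
2 Regressive Voicing Assimilation: [bukhabk] → [bukhapk]

[bukhapk]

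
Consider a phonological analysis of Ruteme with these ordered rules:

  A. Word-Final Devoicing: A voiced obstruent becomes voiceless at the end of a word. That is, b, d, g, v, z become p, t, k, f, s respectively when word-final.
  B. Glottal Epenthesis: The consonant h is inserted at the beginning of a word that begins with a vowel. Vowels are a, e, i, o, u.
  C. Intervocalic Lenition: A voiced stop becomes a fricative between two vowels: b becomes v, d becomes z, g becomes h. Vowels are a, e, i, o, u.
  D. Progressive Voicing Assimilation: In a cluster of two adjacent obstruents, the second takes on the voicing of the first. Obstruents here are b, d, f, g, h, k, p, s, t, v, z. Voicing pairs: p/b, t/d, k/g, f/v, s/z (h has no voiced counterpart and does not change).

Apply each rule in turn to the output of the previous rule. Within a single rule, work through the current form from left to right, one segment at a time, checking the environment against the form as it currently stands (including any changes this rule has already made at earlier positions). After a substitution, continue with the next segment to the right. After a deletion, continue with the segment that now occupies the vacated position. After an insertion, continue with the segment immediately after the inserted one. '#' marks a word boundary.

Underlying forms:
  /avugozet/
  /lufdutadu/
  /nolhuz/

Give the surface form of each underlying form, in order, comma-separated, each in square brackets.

[havuhozet], [luftutazu], [nolhus]

/avugozet/:
  A Word-Final Devoicing: no change — [avugozet]
  B Glottal Epenthesis: [avugozet] → [havugozet]
  C Intervocalic Lenition: [havugozet] → [havuhozet]
  D Progressive Voicing Assimilation: no change — [havuhozet]
/lufdutadu/:
  A Word-Final Devoicing: no change — [lufdutadu]
  B Glottal Epenthesis: no change — [lufdutadu]
  C Intervocalic Lenition: [lufdutadu] → [lufdutazu]
  D Progressive Voicing Assimilation: [lufdutazu] → [luftutazu]
/nolhuz/:
  A Word-Final Devoicing: [nolhuz] → [nolhus]
  B Glottal Epenthesis: no change — [nolhus]
  C Intervocalic Lenition: no change — [nolhus]
  D Progressive Voicing Assimilation: no change — [nolhus]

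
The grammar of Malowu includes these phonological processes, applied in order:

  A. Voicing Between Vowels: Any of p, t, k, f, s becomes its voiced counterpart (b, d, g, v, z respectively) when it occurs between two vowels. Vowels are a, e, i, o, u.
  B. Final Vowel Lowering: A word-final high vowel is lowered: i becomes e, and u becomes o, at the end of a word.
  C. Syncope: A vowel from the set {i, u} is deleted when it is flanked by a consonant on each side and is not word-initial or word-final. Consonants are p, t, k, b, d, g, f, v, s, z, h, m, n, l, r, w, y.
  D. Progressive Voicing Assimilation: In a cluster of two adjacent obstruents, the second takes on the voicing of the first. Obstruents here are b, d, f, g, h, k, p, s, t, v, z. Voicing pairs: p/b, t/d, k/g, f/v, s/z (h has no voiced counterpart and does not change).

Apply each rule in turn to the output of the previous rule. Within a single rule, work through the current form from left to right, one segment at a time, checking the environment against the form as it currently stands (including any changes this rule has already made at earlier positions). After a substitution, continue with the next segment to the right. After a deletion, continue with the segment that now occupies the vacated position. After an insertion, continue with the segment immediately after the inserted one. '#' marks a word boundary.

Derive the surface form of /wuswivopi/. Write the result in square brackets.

A Voicing Between Vowels: [wuswivopi] → [wuswivobi]
B Final Vowel Lowering: [wuswivobi] → [wuswivobe]
C Syncope: [wuswivobe] → [wswvobe]
D Progressive Voicing Assimilation: no change — [wswvobe]

[wswvobe]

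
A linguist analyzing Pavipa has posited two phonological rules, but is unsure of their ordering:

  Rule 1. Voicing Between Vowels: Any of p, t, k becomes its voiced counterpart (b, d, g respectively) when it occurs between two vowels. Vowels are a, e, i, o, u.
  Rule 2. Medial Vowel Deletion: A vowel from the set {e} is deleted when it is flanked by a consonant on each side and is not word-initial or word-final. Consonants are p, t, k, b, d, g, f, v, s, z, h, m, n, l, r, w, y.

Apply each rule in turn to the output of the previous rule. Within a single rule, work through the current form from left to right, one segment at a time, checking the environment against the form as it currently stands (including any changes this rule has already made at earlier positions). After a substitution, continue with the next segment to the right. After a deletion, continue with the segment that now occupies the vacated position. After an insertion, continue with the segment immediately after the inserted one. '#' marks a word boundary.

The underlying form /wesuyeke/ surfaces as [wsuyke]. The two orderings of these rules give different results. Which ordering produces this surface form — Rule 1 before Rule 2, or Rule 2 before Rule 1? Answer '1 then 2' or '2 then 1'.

2 then 1

Order 1 then 2:
  1 Voicing Between Vowels: [wesuyeke] → [wesuyege]
  2 Medial Vowel Deletion: [wesuyege] → [wsuyge]
  result: [wsuyge]
Order 2 then 1:
  2 Medial Vowel Deletion: [wesuyeke] → [wsuyke]
  1 Voicing Between Vowels: no change — [wsuyke]
  result: [wsuyke]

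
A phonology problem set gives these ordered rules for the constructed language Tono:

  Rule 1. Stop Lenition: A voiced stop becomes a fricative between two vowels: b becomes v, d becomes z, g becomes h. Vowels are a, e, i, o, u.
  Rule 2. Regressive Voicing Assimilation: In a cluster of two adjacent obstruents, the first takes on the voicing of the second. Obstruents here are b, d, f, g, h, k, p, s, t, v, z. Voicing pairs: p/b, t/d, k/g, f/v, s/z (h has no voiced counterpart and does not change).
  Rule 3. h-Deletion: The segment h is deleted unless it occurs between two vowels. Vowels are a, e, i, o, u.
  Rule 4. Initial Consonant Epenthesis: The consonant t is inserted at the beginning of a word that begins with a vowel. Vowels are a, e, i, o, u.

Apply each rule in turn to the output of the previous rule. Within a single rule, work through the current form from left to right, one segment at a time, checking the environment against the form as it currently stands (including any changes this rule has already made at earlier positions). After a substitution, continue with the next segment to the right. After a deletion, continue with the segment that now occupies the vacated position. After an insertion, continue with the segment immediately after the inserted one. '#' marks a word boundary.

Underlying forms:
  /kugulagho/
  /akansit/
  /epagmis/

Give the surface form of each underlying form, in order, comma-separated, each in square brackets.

/kugulagho/:
  Rule 1 Stop Lenition: [kugulagho] → [kuhulagho]
  Rule 2 Regressive Voicing Assimilation: [kuhulagho] → [kuhulakho]
  Rule 3 h-Deletion: [kuhulakho] → [kuhulako]
  Rule 4 Initial Consonant Epenthesis: no change — [kuhulako]
/akansit/:
  Rule 1 Stop Lenition: no change — [akansit]
  Rule 2 Regressive Voicing Assimilation: no change — [akansit]
  Rule 3 h-Deletion: no change — [akansit]
  Rule 4 Initial Consonant Epenthesis: [akansit] → [takansit]
/epagmis/:
  Rule 1 Stop Lenition: no change — [epagmis]
  Rule 2 Regressive Voicing Assimilation: no change — [epagmis]
  Rule 3 h-Deletion: no change — [epagmis]
  Rule 4 Initial Consonant Epenthesis: [epagmis] → [tepagmis]

[kuhulako], [takansit], [tepagmis]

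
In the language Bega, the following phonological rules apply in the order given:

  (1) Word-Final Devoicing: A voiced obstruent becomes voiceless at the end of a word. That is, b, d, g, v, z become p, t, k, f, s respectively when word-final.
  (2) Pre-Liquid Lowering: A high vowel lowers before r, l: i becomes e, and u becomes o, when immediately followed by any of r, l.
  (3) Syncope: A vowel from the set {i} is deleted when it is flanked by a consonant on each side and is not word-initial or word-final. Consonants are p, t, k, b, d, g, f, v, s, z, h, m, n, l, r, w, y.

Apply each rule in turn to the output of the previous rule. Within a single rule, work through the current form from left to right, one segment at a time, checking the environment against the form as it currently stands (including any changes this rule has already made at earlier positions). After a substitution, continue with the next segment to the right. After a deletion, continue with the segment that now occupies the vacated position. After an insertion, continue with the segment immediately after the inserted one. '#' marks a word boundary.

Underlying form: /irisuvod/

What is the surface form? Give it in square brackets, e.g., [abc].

[ersuvot]

(1) Word-Final Devoicing: [irisuvod] → [irisuvot]
(2) Pre-Liquid Lowering: [irisuvot] → [erisuvot]
(3) Syncope: [erisuvot] → [ersuvot]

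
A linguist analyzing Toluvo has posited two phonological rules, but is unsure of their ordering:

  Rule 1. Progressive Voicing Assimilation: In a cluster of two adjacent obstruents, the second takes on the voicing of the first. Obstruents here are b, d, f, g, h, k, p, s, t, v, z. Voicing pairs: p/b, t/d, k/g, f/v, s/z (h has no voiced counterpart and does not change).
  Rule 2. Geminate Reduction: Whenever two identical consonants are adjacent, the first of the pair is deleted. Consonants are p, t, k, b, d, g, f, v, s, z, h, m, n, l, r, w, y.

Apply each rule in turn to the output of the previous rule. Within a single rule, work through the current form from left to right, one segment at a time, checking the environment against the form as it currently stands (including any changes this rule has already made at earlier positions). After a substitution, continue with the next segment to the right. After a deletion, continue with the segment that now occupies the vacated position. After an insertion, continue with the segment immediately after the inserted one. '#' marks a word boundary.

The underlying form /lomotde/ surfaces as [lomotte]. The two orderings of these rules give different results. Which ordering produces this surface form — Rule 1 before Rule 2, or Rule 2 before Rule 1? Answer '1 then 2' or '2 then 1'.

Order 1 then 2:
  1 Progressive Voicing Assimilation: [lomotde] → [lomotte]
  2 Geminate Reduction: [lomotte] → [lomote]
  result: [lomote]
Order 2 then 1:
  2 Geminate Reduction: no change — [lomotde]
  1 Progressive Voicing Assimilation: [lomotde] → [lomotte]
  result: [lomotte]

2 then 1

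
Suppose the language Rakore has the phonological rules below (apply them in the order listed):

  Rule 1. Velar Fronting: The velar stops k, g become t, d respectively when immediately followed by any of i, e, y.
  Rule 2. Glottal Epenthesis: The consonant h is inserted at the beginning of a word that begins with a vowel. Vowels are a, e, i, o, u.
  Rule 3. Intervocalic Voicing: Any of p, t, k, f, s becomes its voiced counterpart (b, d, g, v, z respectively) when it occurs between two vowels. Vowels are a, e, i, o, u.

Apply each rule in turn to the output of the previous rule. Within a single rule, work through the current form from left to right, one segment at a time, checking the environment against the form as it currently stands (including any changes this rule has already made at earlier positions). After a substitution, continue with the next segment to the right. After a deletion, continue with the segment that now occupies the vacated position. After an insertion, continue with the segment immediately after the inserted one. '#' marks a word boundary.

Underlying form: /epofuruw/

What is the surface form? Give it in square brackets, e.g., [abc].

[hebovuruw]

Rule 1 Velar Fronting: no change — [epofuruw]
Rule 2 Glottal Epenthesis: [epofuruw] → [hepofuruw]
Rule 3 Intervocalic Voicing: [hepofuruw] → [hebovuruw]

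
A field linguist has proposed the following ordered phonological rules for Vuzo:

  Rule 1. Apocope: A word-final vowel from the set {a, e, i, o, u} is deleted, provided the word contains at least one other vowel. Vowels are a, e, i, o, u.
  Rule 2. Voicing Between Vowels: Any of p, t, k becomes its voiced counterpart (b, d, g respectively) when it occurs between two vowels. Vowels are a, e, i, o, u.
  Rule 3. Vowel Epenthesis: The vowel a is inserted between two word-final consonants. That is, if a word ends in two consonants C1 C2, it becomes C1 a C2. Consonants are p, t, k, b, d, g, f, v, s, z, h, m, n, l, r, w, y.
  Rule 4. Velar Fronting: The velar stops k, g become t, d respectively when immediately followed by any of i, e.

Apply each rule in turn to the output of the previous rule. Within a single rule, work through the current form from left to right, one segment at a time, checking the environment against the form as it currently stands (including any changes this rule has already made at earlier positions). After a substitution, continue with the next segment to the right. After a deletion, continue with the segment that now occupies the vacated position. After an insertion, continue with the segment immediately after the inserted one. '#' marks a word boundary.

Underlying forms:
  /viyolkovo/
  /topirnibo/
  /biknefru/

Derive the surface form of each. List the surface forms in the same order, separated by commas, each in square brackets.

/viyolkovo/:
  Rule 1 Apocope: [viyolkovo] → [viyolkov]
  Rule 2 Voicing Between Vowels: no change — [viyolkov]
  Rule 3 Vowel Epenthesis: no change — [viyolkov]
  Rule 4 Velar Fronting: no change — [viyolkov]
/topirnibo/:
  Rule 1 Apocope: [topirnibo] → [topirnib]
  Rule 2 Voicing Between Vowels: [topirnib] → [tobirnib]
  Rule 3 Vowel Epenthesis: no change — [tobirnib]
  Rule 4 Velar Fronting: no change — [tobirnib]
/biknefru/:
  Rule 1 Apocope: [biknefru] → [biknefr]
  Rule 2 Voicing Between Vowels: no change — [biknefr]
  Rule 3 Vowel Epenthesis: [biknefr] → [biknefar]
  Rule 4 Velar Fronting: no change — [biknefar]

[viyolkov], [tobirnib], [biknefar]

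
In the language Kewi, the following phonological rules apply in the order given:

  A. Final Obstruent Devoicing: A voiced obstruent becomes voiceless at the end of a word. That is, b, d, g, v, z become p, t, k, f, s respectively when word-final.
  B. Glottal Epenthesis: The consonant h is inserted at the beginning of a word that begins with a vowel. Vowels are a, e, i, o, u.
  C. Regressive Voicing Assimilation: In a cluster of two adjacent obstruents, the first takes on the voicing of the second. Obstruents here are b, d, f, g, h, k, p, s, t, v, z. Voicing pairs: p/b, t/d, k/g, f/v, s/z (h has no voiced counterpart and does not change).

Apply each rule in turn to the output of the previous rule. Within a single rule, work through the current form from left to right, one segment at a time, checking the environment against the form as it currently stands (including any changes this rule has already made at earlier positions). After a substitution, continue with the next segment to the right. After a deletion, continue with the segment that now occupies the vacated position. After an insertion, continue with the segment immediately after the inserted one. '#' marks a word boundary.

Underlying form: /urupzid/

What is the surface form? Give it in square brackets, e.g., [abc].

[hurubzit]

A Final Obstruent Devoicing: [urupzid] → [urupzit]
B Glottal Epenthesis: [urupzit] → [hurupzit]
C Regressive Voicing Assimilation: [hurupzit] → [hurubzit]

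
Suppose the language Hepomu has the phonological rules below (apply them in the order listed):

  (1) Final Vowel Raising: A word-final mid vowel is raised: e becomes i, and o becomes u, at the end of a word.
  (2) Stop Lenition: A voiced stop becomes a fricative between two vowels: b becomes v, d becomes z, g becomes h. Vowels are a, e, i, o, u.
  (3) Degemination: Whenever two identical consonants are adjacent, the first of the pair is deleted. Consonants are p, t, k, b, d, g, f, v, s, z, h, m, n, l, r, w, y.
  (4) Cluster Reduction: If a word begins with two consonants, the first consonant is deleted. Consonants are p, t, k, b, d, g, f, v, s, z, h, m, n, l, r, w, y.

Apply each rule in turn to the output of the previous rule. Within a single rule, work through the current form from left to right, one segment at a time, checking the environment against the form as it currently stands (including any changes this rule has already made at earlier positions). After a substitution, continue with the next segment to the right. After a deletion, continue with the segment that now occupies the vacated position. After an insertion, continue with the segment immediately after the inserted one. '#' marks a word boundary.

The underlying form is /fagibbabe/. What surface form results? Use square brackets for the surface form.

[fahibavi]

(1) Final Vowel Raising: [fagibbabe] → [fagibbabi]
(2) Stop Lenition: [fagibbabi] → [fahibbavi]
(3) Degemination: [fahibbavi] → [fahibavi]
(4) Cluster Reduction: no change — [fahibavi]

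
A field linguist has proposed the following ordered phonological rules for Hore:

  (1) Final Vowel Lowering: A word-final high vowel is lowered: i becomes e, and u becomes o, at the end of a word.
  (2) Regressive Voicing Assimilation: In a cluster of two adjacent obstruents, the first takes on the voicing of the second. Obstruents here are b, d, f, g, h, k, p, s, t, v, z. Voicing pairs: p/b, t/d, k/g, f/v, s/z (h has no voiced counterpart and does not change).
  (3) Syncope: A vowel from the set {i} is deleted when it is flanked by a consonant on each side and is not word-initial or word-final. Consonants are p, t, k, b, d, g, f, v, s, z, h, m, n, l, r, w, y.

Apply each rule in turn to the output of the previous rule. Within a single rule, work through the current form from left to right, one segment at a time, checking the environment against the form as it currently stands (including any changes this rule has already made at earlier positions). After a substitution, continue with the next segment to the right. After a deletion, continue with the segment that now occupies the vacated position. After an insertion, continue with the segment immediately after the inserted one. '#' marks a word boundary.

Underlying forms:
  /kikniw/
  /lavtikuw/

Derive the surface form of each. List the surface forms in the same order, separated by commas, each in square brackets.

/kikniw/:
  (1) Final Vowel Lowering: no change — [kikniw]
  (2) Regressive Voicing Assimilation: no change — [kikniw]
  (3) Syncope: [kikniw] → [kknw]
/lavtikuw/:
  (1) Final Vowel Lowering: no change — [lavtikuw]
  (2) Regressive Voicing Assimilation: [lavtikuw] → [laftikuw]
  (3) Syncope: [laftikuw] → [laftkuw]

[kknw], [laftkuw]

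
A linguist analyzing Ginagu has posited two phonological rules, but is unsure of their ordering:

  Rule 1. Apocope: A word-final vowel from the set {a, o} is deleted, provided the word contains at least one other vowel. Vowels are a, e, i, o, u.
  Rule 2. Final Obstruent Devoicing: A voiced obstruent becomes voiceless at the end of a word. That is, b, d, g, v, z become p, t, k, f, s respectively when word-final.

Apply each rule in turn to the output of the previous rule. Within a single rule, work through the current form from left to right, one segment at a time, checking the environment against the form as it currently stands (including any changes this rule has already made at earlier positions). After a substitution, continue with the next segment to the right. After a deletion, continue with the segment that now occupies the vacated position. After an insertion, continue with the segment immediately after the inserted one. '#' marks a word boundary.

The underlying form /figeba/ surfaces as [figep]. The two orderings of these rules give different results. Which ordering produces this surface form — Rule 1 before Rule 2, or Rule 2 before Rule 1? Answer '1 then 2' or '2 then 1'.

1 then 2

Order 1 then 2:
  1 Apocope: [figeba] → [figeb]
  2 Final Obstruent Devoicing: [figeb] → [figep]
  result: [figep]
Order 2 then 1:
  2 Final Obstruent Devoicing: no change — [figeba]
  1 Apocope: [figeba] → [figeb]
  result: [figeb]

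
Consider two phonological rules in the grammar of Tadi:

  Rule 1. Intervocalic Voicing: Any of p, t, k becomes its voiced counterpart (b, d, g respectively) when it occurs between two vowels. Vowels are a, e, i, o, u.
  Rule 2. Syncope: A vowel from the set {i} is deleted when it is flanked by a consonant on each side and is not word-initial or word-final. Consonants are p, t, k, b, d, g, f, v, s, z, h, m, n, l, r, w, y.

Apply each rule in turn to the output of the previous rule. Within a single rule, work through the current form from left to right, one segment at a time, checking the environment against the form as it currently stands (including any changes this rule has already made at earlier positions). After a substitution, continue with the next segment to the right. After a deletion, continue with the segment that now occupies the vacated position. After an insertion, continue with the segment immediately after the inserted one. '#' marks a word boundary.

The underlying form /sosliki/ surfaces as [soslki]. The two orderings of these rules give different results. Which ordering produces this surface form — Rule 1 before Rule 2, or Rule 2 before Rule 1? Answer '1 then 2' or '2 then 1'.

Order 1 then 2:
  1 Intervocalic Voicing: [sosliki] → [sosligi]
  2 Syncope: [sosligi] → [soslgi]
  result: [soslgi]
Order 2 then 1:
  2 Syncope: [sosliki] → [soslki]
  1 Intervocalic Voicing: no change — [soslki]
  result: [soslki]

2 then 1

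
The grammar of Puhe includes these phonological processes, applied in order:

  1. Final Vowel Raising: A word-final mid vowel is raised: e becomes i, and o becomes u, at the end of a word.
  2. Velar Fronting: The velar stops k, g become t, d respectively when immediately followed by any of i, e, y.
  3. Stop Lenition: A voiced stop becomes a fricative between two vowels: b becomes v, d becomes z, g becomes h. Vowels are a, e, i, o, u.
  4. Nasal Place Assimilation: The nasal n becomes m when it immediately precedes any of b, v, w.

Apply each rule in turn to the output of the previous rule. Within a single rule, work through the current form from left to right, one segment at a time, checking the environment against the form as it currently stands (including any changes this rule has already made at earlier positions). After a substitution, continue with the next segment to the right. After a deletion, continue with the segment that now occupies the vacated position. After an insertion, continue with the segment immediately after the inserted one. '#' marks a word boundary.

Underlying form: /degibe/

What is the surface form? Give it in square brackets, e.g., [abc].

1 Final Vowel Raising: [degibe] → [degibi]
2 Velar Fronting: [degibi] → [dedibi]
3 Stop Lenition: [dedibi] → [dezivi]
4 Nasal Place Assimilation: no change — [dezivi]

[dezivi]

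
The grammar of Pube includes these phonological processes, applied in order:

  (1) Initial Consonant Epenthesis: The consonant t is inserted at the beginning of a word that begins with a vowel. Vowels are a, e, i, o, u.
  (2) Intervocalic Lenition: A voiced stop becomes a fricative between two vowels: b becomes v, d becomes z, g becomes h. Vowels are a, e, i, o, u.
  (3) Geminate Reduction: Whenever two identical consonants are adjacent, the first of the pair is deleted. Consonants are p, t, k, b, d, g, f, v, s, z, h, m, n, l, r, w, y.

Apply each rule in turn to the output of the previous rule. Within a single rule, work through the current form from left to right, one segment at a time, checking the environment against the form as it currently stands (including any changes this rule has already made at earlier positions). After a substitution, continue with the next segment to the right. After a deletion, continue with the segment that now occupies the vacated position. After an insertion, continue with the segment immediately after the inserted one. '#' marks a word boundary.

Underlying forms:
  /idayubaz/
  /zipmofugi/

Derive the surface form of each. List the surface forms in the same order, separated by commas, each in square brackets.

/idayubaz/:
  (1) Initial Consonant Epenthesis: [idayubaz] → [tidayubaz]
  (2) Intervocalic Lenition: [tidayubaz] → [tizayuvaz]
  (3) Geminate Reduction: no change — [tizayuvaz]
/zipmofugi/:
  (1) Initial Consonant Epenthesis: no change — [zipmofugi]
  (2) Intervocalic Lenition: [zipmofugi] → [zipmofuhi]
  (3) Geminate Reduction: no change — [zipmofuhi]

[tizayuvaz], [zipmofuhi]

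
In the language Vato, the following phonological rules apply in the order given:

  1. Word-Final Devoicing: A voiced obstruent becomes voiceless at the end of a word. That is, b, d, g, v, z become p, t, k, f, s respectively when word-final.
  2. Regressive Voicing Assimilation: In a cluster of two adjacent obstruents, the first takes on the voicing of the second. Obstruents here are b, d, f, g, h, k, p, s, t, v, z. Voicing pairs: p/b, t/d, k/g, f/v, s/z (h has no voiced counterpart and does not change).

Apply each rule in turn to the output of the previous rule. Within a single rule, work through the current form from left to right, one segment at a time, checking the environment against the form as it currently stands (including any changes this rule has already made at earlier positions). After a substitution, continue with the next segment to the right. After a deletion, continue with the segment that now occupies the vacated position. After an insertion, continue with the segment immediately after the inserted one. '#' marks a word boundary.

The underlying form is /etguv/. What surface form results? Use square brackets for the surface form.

[edguf]

1 Word-Final Devoicing: [etguv] → [etguf]
2 Regressive Voicing Assimilation: [etguf] → [edguf]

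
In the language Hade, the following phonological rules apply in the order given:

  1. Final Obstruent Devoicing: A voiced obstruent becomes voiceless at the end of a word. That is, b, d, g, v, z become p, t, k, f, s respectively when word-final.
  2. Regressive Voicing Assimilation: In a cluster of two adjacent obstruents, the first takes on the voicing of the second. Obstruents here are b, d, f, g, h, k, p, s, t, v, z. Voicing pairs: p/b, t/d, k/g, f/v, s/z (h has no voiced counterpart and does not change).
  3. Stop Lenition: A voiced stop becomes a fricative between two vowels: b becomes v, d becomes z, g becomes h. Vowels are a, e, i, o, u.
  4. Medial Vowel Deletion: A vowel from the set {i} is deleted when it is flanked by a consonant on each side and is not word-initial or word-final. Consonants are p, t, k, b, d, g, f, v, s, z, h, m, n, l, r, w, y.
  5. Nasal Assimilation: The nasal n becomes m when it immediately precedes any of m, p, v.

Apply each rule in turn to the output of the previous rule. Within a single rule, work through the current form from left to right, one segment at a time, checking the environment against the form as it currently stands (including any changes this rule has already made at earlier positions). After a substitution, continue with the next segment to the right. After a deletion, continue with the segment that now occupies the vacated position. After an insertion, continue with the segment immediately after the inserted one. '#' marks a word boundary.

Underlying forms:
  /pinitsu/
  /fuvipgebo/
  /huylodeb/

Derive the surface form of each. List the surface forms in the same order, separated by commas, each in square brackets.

/pinitsu/:
  1 Final Obstruent Devoicing: no change — [pinitsu]
  2 Regressive Voicing Assimilation: no change — [pinitsu]
  3 Stop Lenition: no change — [pinitsu]
  4 Medial Vowel Deletion: [pinitsu] → [pntsu]
  5 Nasal Assimilation: no change — [pntsu]
/fuvipgebo/:
  1 Final Obstruent Devoicing: no change — [fuvipgebo]
  2 Regressive Voicing Assimilation: [fuvipgebo] → [fuvibgebo]
  3 Stop Lenition: [fuvibgebo] → [fuvibgevo]
  4 Medial Vowel Deletion: [fuvibgevo] → [fuvbgevo]
  5 Nasal Assimilation: no change — [fuvbgevo]
/huylodeb/:
  1 Final Obstruent Devoicing: [huylodeb] → [huylodep]
  2 Regressive Voicing Assimilation: no change — [huylodep]
  3 Stop Lenition: [huylodep] → [huylozep]
  4 Medial Vowel Deletion: no change — [huylozep]
  5 Nasal Assimilation: no change — [huylozep]

[pntsu], [fuvbgevo], [huylozep]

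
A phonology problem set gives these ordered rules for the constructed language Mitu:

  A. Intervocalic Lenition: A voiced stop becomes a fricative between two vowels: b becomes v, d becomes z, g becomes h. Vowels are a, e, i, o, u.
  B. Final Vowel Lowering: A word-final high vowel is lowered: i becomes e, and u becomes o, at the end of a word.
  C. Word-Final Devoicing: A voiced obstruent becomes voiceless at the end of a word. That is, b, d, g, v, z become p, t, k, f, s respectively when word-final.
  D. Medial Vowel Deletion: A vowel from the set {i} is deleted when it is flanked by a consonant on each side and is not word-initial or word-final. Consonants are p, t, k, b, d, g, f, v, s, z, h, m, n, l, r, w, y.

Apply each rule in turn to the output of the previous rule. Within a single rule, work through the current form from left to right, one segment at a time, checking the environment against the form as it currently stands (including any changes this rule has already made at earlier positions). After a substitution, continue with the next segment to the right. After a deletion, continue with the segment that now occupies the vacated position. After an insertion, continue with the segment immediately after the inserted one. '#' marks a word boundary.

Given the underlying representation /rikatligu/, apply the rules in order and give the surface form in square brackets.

A Intervocalic Lenition: [rikatligu] → [rikatlihu]
B Final Vowel Lowering: [rikatlihu] → [rikatliho]
C Word-Final Devoicing: no change — [rikatliho]
D Medial Vowel Deletion: [rikatliho] → [rkatlho]

[rkatlho]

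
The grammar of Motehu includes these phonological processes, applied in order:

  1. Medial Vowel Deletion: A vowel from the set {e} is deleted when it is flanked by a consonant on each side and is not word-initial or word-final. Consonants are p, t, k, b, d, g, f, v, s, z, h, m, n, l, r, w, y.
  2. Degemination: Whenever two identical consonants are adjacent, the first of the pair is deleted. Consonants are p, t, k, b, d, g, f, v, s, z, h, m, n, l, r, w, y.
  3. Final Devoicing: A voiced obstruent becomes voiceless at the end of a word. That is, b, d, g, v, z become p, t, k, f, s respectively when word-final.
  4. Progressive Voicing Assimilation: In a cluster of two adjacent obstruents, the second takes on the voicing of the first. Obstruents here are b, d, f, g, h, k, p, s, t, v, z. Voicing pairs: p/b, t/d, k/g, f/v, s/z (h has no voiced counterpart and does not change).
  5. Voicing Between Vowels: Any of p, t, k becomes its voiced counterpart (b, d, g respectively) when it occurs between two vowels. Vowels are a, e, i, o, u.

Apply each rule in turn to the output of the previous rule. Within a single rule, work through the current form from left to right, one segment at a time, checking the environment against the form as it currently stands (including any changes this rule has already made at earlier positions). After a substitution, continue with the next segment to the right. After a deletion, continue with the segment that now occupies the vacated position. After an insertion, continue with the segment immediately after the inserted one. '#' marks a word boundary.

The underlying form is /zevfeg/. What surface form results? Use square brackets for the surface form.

1 Medial Vowel Deletion: [zevfeg] → [zvfg]
2 Degemination: no change — [zvfg]
3 Final Devoicing: [zvfg] → [zvfk]
4 Progressive Voicing Assimilation: [zvfk] → [zvvg]
5 Voicing Between Vowels: no change — [zvvg]

[zvvg]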